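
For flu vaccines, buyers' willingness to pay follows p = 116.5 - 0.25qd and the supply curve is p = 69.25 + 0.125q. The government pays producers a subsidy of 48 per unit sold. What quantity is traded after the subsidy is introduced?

Pre-subsidy: 116.5 - 0.25q = 69.25 + 0.125q gives q* = 126 and p* = 85.
With the subsidy, sellers receive ps = pb + 48 for each unit, where pb is the price buyers pay.
On the curves, pb = 116.5 - 0.25q and ps = 69.25 + 0.125q; the wedge ps − pb = 48 gives 69.25 + 0.125q − (116.5 - 0.25q) = 48, so q' = 254.
Then pb = 116.5 − 0.25·254 = 53 and ps = 69.25 + 0.125·254 = 101.

q' = 254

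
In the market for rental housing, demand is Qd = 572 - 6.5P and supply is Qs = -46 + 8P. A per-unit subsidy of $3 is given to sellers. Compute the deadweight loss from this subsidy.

Deadweight loss = 468/29

Pre-subsidy: 572 - 6.5P = -46 + 8P gives P* = 1236/29, Q* = 8554/29.
With the subsidy, sellers receive Ps = Pb + 3 for each unit, where Pb is the price buyers pay.
Supply in terms of Pb becomes Qs = -46 + 8(Pb + 3) = -22 + 8Pb. Setting this equal to demand: 572 - 6.5Pb = -22 + 8Pb, so Pb = 1188/29.
Sellers receive Ps = 1188/29 + 3 = 1275/29; Q' = 572 − 6.5·(1188/29) = 8866/29.
The subsidy expands output by 8866/29 − 8554/29 = 312/29 past the efficient level; on those units the gap between marginal cost and willingness to pay runs from 0 up to 3.
DWL = ½ × 3 × 312/29 = 468/29.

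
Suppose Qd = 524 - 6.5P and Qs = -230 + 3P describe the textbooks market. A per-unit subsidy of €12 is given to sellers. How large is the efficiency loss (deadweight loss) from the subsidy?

Deadweight loss = 2808/19

Pre-subsidy: 524 - 6.5P = -230 + 3P gives P* = 1508/19, Q* = 154/19.
With the subsidy, sellers receive Ps = Pb + 12 for each unit, where Pb is the price buyers pay.
Supply in terms of Pb becomes Qs = -230 + 3(Pb + 12) = -194 + 3Pb. Setting this equal to demand: 524 - 6.5Pb = -194 + 3Pb, so Pb = 1436/19.
Sellers receive Ps = 1436/19 + 12 = 1664/19; Q' = 524 − 6.5·(1436/19) = 622/19.
The subsidy expands output by 622/19 − 154/19 = 468/19 past the efficient level; on those units the gap between marginal cost and willingness to pay runs from 0 up to 12.
DWL = ½ × 12 × 468/19 = 2808/19.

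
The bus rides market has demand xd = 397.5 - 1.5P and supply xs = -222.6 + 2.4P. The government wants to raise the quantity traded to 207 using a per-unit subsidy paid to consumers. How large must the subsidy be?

Required subsidy s = 52 per unit

At x = 207, invert demand for the buyer price: Pb = (397.5 − 207)/1.5 = 127; invert supply for the seller price: Ps = (207 − (-222.6))/2.4 = 179.
The subsidy must fill the gap: s = Ps − Pb = 179 − 127 = 52.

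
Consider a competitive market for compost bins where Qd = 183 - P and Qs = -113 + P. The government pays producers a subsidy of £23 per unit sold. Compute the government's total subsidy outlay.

Pre-subsidy: 183 - P = -113 + P gives P* = 148, Q* = 35.
With the subsidy, sellers receive Ps = Pb + 23 for each unit, where Pb is the price buyers pay.
Supply in terms of Pb becomes Qs = -113 + 1(Pb + 23) = -90 + Pb. Setting this equal to demand: 183 - Pb = -90 + Pb, so Pb = 136.5.
Sellers receive Ps = 136.5 + 23 = 159.5; Q' = 183 − 1·136.5 = 46.5.
Government outlay = subsidy × quantity = 23 × 46.5 = 1069.5.

Government cost = £1069.5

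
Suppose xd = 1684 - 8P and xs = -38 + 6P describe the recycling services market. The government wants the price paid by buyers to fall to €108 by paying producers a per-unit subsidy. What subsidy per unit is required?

At a buyer price of 108, quantity demanded is 1684 − 8·108 = 820.
Sellers supply 820 only when they receive Ps with -38 + 6·Ps = 820, i.e. Ps = 143.
s = Ps − Pb = 143 − 108 = 35.

Required subsidy s = €35 per unit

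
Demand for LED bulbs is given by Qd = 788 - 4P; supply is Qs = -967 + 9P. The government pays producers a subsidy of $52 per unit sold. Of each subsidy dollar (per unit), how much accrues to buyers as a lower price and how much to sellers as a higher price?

Pre-subsidy: 788 - 4P = -967 + 9P gives P* = 135, Q* = 248.
With the subsidy, sellers receive Ps = Pb + 52 for each unit, where Pb is the price buyers pay.
Supply in terms of Pb becomes Qs = -967 + 9(Pb + 52) = -499 + 9Pb. Setting this equal to demand: 788 - 4Pb = -499 + 9Pb, so Pb = 99.
Sellers receive Ps = 99 + 52 = 151; Q' = 788 − 4·99 = 392.
Buyers' price falls by P* − Pb = 135 − 99 = 36; sellers' price rises by Ps − P* = 151 − 135 = 16.

Buyers gain $36 per unit; sellers gain $16 per unit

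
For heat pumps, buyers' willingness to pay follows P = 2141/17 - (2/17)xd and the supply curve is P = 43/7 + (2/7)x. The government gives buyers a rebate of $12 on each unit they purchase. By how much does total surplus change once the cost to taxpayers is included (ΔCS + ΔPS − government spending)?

Pre-subsidy: 2141/17 - (2/17)x = 43/7 + (2/7)x gives x* = 297 and P* = 91.
With the rebate, buyers effectively pay Pb = Ps − 12, where Ps is the price sellers receive.
On the curves, Pb = 2141/17 - (2/17)x and Ps = 43/7 + (2/7)x; the wedge Ps − Pb = 12 gives 43/7 + (2/7)x − (2141/17 - (2/17)x) = 12, so x' = 326.75.
Then Pb = 2141/17 − (2/17)·326.75 = 87.5 and Ps = 43/7 + (2/7)·326.75 = 99.5.
ΔCS = ½(297 + 326.75)(91 − 87.5) = 1091.5625; ΔPS = ½(297 + 326.75)(99.5 − 91) = 2650.9375.
Government spending = 12 × 326.75 = 3921.
Net change = 1091.5625 + 2650.9375 − 3921 = -178.5. The loss equals the DWL triangle ½·12·29.75.

Net change in total surplus = -$178.5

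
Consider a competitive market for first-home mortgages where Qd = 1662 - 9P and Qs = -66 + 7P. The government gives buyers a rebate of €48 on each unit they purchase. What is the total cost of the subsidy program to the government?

Government cost = €42192

Pre-subsidy: 1662 - 9P = -66 + 7P gives P* = 108, Q* = 690.
With the rebate, buyers effectively pay Pb = Ps − 48, where Ps is the price sellers receive.
Demand in terms of Ps becomes Qd = 1662 − 9(Ps − 48) = 2094 - 9Ps. Setting this equal to supply: 2094 - 9Ps = -66 + 7Ps, so Ps = 135.
Buyers pay Pb = 135 − 48 = 87; Q' = -66 + 7·135 = 879.
Government outlay = subsidy × quantity = 48 × 879 = 42192.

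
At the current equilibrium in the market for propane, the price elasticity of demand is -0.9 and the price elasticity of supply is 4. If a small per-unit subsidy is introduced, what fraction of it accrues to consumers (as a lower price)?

Consumer share = 40/49

For a small subsidy around the equilibrium, the benefit split depends on the relative slopes, which at a point are proportional to the elasticities.
Buyer share = εs/(εs + |εd|) = 4/(4 + 0.9) = 40/49; seller share = |εd|/(εs + |εd|) = 9/49.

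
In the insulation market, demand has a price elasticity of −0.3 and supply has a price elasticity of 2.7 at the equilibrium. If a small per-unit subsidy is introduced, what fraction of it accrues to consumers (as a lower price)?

Consumer share = 0.9

For a small subsidy around the equilibrium, the benefit split depends on the relative slopes, which at a point are proportional to the elasticities.
Buyer share = εs/(εs + |εd|) = 2.7/(2.7 + 0.3) = 0.9; seller share = |εd|/(εs + |εd|) = 0.1.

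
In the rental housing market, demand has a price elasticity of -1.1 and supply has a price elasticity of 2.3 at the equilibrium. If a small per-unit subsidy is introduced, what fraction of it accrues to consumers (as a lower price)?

Consumer share = 23/34

For a small subsidy around the equilibrium, the benefit split depends on the relative slopes, which at a point are proportional to the elasticities.
Buyer share = εs/(εs + |εd|) = 2.3/(2.3 + 1.1) = 23/34; seller share = |εd|/(εs + |εd|) = 11/34.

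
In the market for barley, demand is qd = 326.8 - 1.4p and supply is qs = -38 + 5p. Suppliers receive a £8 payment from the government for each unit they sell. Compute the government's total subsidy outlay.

Government cost = £2046

Pre-subsidy: 326.8 - 1.4p = -38 + 5p gives p* = 57, q* = 247.
With the subsidy, sellers receive ps = pb + 8 for each unit, where pb is the price buyers pay.
Supply in terms of pb becomes qs = -38 + 5(pb + 8) = 2 + 5pb. Setting this equal to demand: 326.8 - 1.4pb = 2 + 5pb, so pb = 50.75.
Sellers receive ps = 50.75 + 8 = 58.75; q' = 326.8 − 1.4·50.75 = 255.75.
Government outlay = subsidy × quantity = 8 × 255.75 = 2046.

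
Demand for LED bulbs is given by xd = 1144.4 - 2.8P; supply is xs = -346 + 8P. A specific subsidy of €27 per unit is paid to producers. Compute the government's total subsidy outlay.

Government cost = €21978

Pre-subsidy: 1144.4 - 2.8P = -346 + 8P gives P* = 138, x* = 758.
With the subsidy, sellers receive Ps = Pb + 27 for each unit, where Pb is the price buyers pay.
Supply in terms of Pb becomes xs = -346 + 8(Pb + 27) = -130 + 8Pb. Setting this equal to demand: 1144.4 - 2.8Pb = -130 + 8Pb, so Pb = 118.
Sellers receive Ps = 118 + 27 = 145; x' = 1144.4 − 2.8·118 = 814.
Government outlay = subsidy × quantity = 27 × 814 = 21978.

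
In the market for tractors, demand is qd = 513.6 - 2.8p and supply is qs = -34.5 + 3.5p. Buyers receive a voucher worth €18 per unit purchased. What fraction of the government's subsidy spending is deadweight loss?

DWL / government spending = 7/149

Pre-subsidy: 513.6 - 2.8p = -34.5 + 3.5p gives p* = 87, q* = 270.
With the rebate, buyers effectively pay pb = ps − 18, where ps is the price sellers receive.
Demand in terms of ps becomes qd = 513.6 − 2.8(ps − 18) = 564 - 2.8ps. Setting this equal to supply: 564 - 2.8ps = -34.5 + 3.5ps, so ps = 95.
Buyers pay pb = 95 − 18 = 77; q' = -34.5 + 3.5·95 = 298.
ΔCS = ½(270 + 298)(87 − 77) = 2840; ΔPS = ½(270 + 298)(95 − 87) = 2272.
Government spending = 18 × 298 = 5364.
DWL = ½ × 18 × (298 − 270) = 252; fraction = 252 / 5364 = 7/149.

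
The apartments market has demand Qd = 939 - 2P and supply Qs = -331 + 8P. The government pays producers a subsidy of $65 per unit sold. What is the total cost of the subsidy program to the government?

Pre-subsidy: 939 - 2P = -331 + 8P gives P* = 127, Q* = 685.
With the subsidy, sellers receive Ps = Pb + 65 for each unit, where Pb is the price buyers pay.
Supply in terms of Pb becomes Qs = -331 + 8(Pb + 65) = 189 + 8Pb. Setting this equal to demand: 939 - 2Pb = 189 + 8Pb, so Pb = 75.
Sellers receive Ps = 75 + 65 = 140; Q' = 939 − 2·75 = 789.
Government outlay = subsidy × quantity = 65 × 789 = 51285.

Government cost = $51285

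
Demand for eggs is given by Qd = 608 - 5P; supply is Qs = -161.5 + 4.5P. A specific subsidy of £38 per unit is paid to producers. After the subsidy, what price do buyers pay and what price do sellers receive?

Pre-subsidy: 608 - 5P = -161.5 + 4.5P gives P* = 81, Q* = 203.
With the subsidy, sellers receive Ps = Pb + 38 for each unit, where Pb is the price buyers pay.
Supply in terms of Pb becomes Qs = -161.5 + 4.5(Pb + 38) = 9.5 + 4.5Pb. Setting this equal to demand: 608 - 5Pb = 9.5 + 4.5Pb, so Pb = 63.
Sellers receive Ps = 63 + 38 = 101; Q' = 608 − 5·63 = 293.

Buyers pay £63; sellers receive £101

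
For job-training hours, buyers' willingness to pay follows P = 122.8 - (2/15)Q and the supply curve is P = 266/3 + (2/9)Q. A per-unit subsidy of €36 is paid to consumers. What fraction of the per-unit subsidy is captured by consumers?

Consumer share = 0.375

Pre-subsidy: 122.8 - (2/15)Q = 266/3 + (2/9)Q gives Q* = 96 and P* = 110.
With the rebate, buyers effectively pay Pb = Ps − 36, where Ps is the price sellers receive.
On the curves, Pb = 122.8 - (2/15)Q and Ps = 266/3 + (2/9)Q; the wedge Ps − Pb = 36 gives 266/3 + (2/9)Q − (122.8 - (2/15)Q) = 36, so Q' = 197.25.
Then Pb = 122.8 − (2/15)·197.25 = 96.5 and Ps = 266/3 + (2/9)·197.25 = 132.5.
Buyers' price falls by P* − Pb = 110 − 96.5 = 13.5; sellers' price rises by Ps − P* = 132.5 − 110 = 22.5.
So consumers capture 13.5/36 = 0.375 of each unit of subsidy.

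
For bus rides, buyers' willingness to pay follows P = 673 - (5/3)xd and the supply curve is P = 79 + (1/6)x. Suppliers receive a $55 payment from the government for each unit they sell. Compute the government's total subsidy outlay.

Pre-subsidy: 673 - (5/3)x = 79 + (1/6)x gives x* = 324 and P* = 133.
With the subsidy, sellers receive Ps = Pb + 55 for each unit, where Pb is the price buyers pay.
On the curves, Pb = 673 - (5/3)x and Ps = 79 + (1/6)x; the wedge Ps − Pb = 55 gives 79 + (1/6)x − (673 - (5/3)x) = 55, so x' = 354.
Then Pb = 673 − (5/3)·354 = 83 and Ps = 79 + (1/6)·354 = 138.
Government outlay = subsidy × quantity = 55 × 354 = 19470.

Government cost = $19470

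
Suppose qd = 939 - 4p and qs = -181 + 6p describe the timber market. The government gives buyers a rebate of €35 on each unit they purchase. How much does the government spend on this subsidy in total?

Government cost = €20125

Pre-subsidy: 939 - 4p = -181 + 6p gives p* = 112, q* = 491.
With the rebate, buyers effectively pay pb = ps − 35, where ps is the price sellers receive.
Demand in terms of ps becomes qd = 939 − 4(ps − 35) = 1079 - 4ps. Setting this equal to supply: 1079 - 4ps = -181 + 6ps, so ps = 126.
Buyers pay pb = 126 − 35 = 91; q' = -181 + 6·126 = 575.
Government outlay = subsidy × quantity = 35 × 575 = 20125.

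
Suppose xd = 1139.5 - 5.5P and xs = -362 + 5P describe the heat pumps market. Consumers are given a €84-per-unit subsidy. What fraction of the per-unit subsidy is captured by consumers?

Pre-subsidy: 1139.5 - 5.5P = -362 + 5P gives P* = 143, x* = 353.
With the rebate, buyers effectively pay Pb = Ps − 84, where Ps is the price sellers receive.
Demand in terms of Ps becomes xd = 1139.5 − 5.5(Ps − 84) = 1601.5 - 5.5Ps. Setting this equal to supply: 1601.5 - 5.5Ps = -362 + 5Ps, so Ps = 187.
Buyers pay Pb = 187 − 84 = 103; x' = -362 + 5·187 = 573.
Buyers' price falls by P* − Pb = 143 − 103 = 40; sellers' price rises by Ps − P* = 187 − 143 = 44.
So consumers capture 40/84 = 10/21 of each unit of subsidy.

Consumer share = 10/21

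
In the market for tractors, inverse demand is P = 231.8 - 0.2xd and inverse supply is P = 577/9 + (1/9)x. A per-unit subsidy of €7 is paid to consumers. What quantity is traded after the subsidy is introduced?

Pre-subsidy: 231.8 - 0.2x = 577/9 + (1/9)x gives x* = 539 and P* = 124.
With the rebate, buyers effectively pay Pb = Ps − 7, where Ps is the price sellers receive.
On the curves, Pb = 231.8 - 0.2x and Ps = 577/9 + (1/9)x; the wedge Ps − Pb = 7 gives 577/9 + (1/9)x − (231.8 - 0.2x) = 7, so x' = 561.5.
Then Pb = 231.8 − 0.2·561.5 = 119.5 and Ps = 577/9 + (1/9)·561.5 = 126.5.

x' = 561.5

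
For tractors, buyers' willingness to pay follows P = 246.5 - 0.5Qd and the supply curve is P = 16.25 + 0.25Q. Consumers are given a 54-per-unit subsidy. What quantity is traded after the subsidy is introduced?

Pre-subsidy: 246.5 - 0.5Q = 16.25 + 0.25Q gives Q* = 307 and P* = 93.
With the rebate, buyers effectively pay Pb = Ps − 54, where Ps is the price sellers receive.
On the curves, Pb = 246.5 - 0.5Q and Ps = 16.25 + 0.25Q; the wedge Ps − Pb = 54 gives 16.25 + 0.25Q − (246.5 - 0.5Q) = 54, so Q' = 379.
Then Pb = 246.5 − 0.5·379 = 57 and Ps = 16.25 + 0.25·379 = 111.

Q' = 379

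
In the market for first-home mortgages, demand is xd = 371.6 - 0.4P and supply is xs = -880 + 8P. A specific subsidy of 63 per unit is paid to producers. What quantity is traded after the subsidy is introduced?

x' = 336

Pre-subsidy: 371.6 - 0.4P = -880 + 8P gives P* = 149, x* = 312.
With the subsidy, sellers receive Ps = Pb + 63 for each unit, where Pb is the price buyers pay.
Supply in terms of Pb becomes xs = -880 + 8(Pb + 63) = -376 + 8Pb. Setting this equal to demand: 371.6 - 0.4Pb = -376 + 8Pb, so Pb = 89.
Sellers receive Ps = 89 + 63 = 152; x' = 371.6 − 0.4·89 = 336.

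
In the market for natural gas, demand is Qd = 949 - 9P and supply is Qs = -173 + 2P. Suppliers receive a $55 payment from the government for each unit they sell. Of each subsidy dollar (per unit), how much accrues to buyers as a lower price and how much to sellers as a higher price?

Pre-subsidy: 949 - 9P = -173 + 2P gives P* = 102, Q* = 31.
With the subsidy, sellers receive Ps = Pb + 55 for each unit, where Pb is the price buyers pay.
Supply in terms of Pb becomes Qs = -173 + 2(Pb + 55) = -63 + 2Pb. Setting this equal to demand: 949 - 9Pb = -63 + 2Pb, so Pb = 92.
Sellers receive Ps = 92 + 55 = 147; Q' = 949 − 9·92 = 121.
Buyers' price falls by P* − Pb = 102 − 92 = 10; sellers' price rises by Ps − P* = 147 − 102 = 45.

Buyers gain $10 per unit; sellers gain $45 per unit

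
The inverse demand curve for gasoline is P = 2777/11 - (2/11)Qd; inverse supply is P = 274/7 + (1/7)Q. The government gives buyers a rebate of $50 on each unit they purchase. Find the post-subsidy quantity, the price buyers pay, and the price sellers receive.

Pre-subsidy: 2777/11 - (2/11)Q = 274/7 + (1/7)Q gives Q* = 657 and P* = 133.
With the rebate, buyers effectively pay Pb = Ps − 50, where Ps is the price sellers receive.
On the curves, Pb = 2777/11 - (2/11)Q and Ps = 274/7 + (1/7)Q; the wedge Ps − Pb = 50 gives 274/7 + (1/7)Q − (2777/11 - (2/11)Q) = 50, so Q' = 811.
Then Pb = 2777/11 − (2/11)·811 = 105 and Ps = 274/7 + (1/7)·811 = 155.

Q' = 811; buyers pay $105; sellers receive $155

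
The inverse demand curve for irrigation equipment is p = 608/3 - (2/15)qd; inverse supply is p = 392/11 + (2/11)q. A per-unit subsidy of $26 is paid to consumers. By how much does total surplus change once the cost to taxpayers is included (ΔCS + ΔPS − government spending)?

Net change in total surplus = -$1072.5

Pre-subsidy: 608/3 - (2/15)q = 392/11 + (2/11)q gives q* = 530 and p* = 132.
With the rebate, buyers effectively pay pb = ps − 26, where ps is the price sellers receive.
On the curves, pb = 608/3 - (2/15)q and ps = 392/11 + (2/11)q; the wedge ps − pb = 26 gives 392/11 + (2/11)q − (608/3 - (2/15)q) = 26, so q' = 612.5.
Then pb = 608/3 − (2/15)·612.5 = 121 and ps = 392/11 + (2/11)·612.5 = 147.
ΔCS = ½(530 + 612.5)(132 − 121) = 6283.75; ΔPS = ½(530 + 612.5)(147 − 132) = 8568.75.
Government spending = 26 × 612.5 = 15925.
Net change = 6283.75 + 8568.75 − 15925 = -1072.5. The loss equals the DWL triangle ½·26·82.5.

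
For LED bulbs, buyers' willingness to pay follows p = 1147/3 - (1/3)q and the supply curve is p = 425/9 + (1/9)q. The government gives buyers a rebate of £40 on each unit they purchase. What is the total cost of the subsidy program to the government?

Government cost = £33760

Pre-subsidy: 1147/3 - (1/3)q = 425/9 + (1/9)q gives q* = 754 and p* = 131.
With the rebate, buyers effectively pay pb = ps − 40, where ps is the price sellers receive.
On the curves, pb = 1147/3 - (1/3)q and ps = 425/9 + (1/9)q; the wedge ps − pb = 40 gives 425/9 + (1/9)q − (1147/3 - (1/3)q) = 40, so q' = 844.
Then pb = 1147/3 − (1/3)·844 = 101 and ps = 425/9 + (1/9)·844 = 141.
Government outlay = subsidy × quantity = 40 × 844 = 33760.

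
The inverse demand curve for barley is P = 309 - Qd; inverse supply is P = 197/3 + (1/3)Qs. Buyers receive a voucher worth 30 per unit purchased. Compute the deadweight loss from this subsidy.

Deadweight loss = 337.5

Pre-subsidy: 309 - Q = 197/3 + (1/3)Q gives Q* = 182.5 and P* = 126.5.
With the rebate, buyers effectively pay Pb = Ps − 30, where Ps is the price sellers receive.
On the curves, Pb = 309 - Q and Ps = 197/3 + (1/3)Q; the wedge Ps − Pb = 30 gives 197/3 + (1/3)Q − (309 - Q) = 30, so Q' = 205.
Then Pb = 309 − 1·205 = 104 and Ps = 197/3 + (1/3)·205 = 134.
The subsidy expands output by 205 − 182.5 = 22.5 past the efficient level; on those units the gap between marginal cost and willingness to pay runs from 0 up to 30.
DWL = ½ × 30 × 22.5 = 337.5.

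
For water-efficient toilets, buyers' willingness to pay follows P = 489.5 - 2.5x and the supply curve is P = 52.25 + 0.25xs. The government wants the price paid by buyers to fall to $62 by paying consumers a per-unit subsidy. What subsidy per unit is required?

At a buyer price of 62, quantity demanded is 195.8 − 0.4·62 = 171.
Sellers supply 171 only when they receive Ps = 52.25 + 0.25·171 = 95.
s = Ps − Pb = 95 − 62 = 33.

Required subsidy s = $33 per unit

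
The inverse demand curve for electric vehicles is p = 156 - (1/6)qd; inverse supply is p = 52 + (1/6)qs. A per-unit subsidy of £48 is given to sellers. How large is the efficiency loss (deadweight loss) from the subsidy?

Deadweight loss = £3456

Pre-subsidy: 156 - (1/6)q = 52 + (1/6)q gives q* = 312 and p* = 104.
With the subsidy, sellers receive ps = pb + 48 for each unit, where pb is the price buyers pay.
On the curves, pb = 156 - (1/6)q and ps = 52 + (1/6)q; the wedge ps − pb = 48 gives 52 + (1/6)q − (156 - (1/6)q) = 48, so q' = 456.
Then pb = 156 − (1/6)·456 = 80 and ps = 52 + (1/6)·456 = 128.
The subsidy expands output by 456 − 312 = 144 past the efficient level; on those units the gap between marginal cost and willingness to pay runs from 0 up to 48.
DWL = ½ × 48 × 144 = 3456.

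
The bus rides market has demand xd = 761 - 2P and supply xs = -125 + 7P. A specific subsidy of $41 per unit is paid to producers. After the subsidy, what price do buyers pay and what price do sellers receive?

Pre-subsidy: 761 - 2P = -125 + 7P gives P* = 886/9, x* = 5077/9.
With the subsidy, sellers receive Ps = Pb + 41 for each unit, where Pb is the price buyers pay.
Supply in terms of Pb becomes xs = -125 + 7(Pb + 41) = 162 + 7Pb. Setting this equal to demand: 761 - 2Pb = 162 + 7Pb, so Pb = 599/9.
Sellers receive Ps = 599/9 + 41 = 968/9; x' = 761 − 2·(599/9) = 5651/9.

Buyers pay 599/9; sellers receive 968/9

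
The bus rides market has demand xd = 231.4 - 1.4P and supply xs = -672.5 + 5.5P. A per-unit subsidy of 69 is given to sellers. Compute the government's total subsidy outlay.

Government cost = 8625

Pre-subsidy: 231.4 - 1.4P = -672.5 + 5.5P gives P* = 131, x* = 48.
With the subsidy, sellers receive Ps = Pb + 69 for each unit, where Pb is the price buyers pay.
Supply in terms of Pb becomes xs = -672.5 + 5.5(Pb + 69) = -293 + 5.5Pb. Setting this equal to demand: 231.4 - 1.4Pb = -293 + 5.5Pb, so Pb = 76.
Sellers receive Ps = 76 + 69 = 145; x' = 231.4 − 1.4·76 = 125.
Government outlay = subsidy × quantity = 69 × 125 = 8625.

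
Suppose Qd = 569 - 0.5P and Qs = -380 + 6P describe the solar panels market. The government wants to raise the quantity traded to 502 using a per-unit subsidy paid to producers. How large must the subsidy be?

Required subsidy s = 13 per unit

At Q = 502, invert demand for the buyer price: Pb = (569 − 502)/0.5 = 134; invert supply for the seller price: Ps = (502 − (-380))/6 = 147.
The subsidy must fill the gap: s = Ps − Pb = 147 − 134 = 13.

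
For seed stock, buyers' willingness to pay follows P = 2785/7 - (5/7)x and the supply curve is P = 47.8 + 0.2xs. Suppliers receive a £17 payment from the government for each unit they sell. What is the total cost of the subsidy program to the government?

Government cost = £6824.96875

Pre-subsidy: 2785/7 - (5/7)x = 47.8 + 0.2x gives x* = 382.875 and P* = 124.375.
With the subsidy, sellers receive Ps = Pb + 17 for each unit, where Pb is the price buyers pay.
On the curves, Pb = 2785/7 - (5/7)x and Ps = 47.8 + 0.2x; the wedge Ps − Pb = 17 gives 47.8 + 0.2x − (2785/7 - (5/7)x) = 17, so x' = 401.46875.
Then Pb = 2785/7 − (5/7)·401.46875 = 111.09375 and Ps = 47.8 + 0.2·401.46875 = 128.09375.
Government outlay = subsidy × quantity = 17 × 401.46875 = 6824.96875.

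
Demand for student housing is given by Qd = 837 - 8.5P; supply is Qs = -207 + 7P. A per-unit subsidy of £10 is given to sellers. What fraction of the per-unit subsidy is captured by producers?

Producer share = 17/31

Pre-subsidy: 837 - 8.5P = -207 + 7P gives P* = 2088/31, Q* = 8199/31.
With the subsidy, sellers receive Ps = Pb + 10 for each unit, where Pb is the price buyers pay.
Supply in terms of Pb becomes Qs = -207 + 7(Pb + 10) = -137 + 7Pb. Setting this equal to demand: 837 - 8.5Pb = -137 + 7Pb, so Pb = 1948/31.
Sellers receive Ps = 1948/31 + 10 = 2258/31; Q' = 837 − 8.5·(1948/31) = 9389/31.
Buyers' price falls by P* − Pb = 2088/31 − 1948/31 = 140/31; sellers' price rises by Ps − P* = 2258/31 − 2088/31 = 170/31.
So producers capture (170/31)/10 = 17/31 of each unit of subsidy.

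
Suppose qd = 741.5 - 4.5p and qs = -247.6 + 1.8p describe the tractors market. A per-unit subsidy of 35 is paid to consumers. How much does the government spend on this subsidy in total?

Government cost = 2800

Pre-subsidy: 741.5 - 4.5p = -247.6 + 1.8p gives p* = 157, q* = 35.
With the rebate, buyers effectively pay pb = ps − 35, where ps is the price sellers receive.
Demand in terms of ps becomes qd = 741.5 − 4.5(ps − 35) = 899 - 4.5ps. Setting this equal to supply: 899 - 4.5ps = -247.6 + 1.8ps, so ps = 182.
Buyers pay pb = 182 − 35 = 147; q' = -247.6 + 1.8·182 = 80.
Government outlay = subsidy × quantity = 35 × 80 = 2800.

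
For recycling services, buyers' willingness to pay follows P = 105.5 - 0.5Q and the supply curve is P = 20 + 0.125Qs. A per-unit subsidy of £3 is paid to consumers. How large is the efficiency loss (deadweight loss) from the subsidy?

Pre-subsidy: 105.5 - 0.5Q = 20 + 0.125Q gives Q* = 136.8 and P* = 37.1.
With the rebate, buyers effectively pay Pb = Ps − 3, where Ps is the price sellers receive.
On the curves, Pb = 105.5 - 0.5Q and Ps = 20 + 0.125Q; the wedge Ps − Pb = 3 gives 20 + 0.125Q − (105.5 - 0.5Q) = 3, so Q' = 141.6.
Then Pb = 105.5 − 0.5·141.6 = 34.7 and Ps = 20 + 0.125·141.6 = 37.7.
The subsidy expands output by 141.6 − 136.8 = 4.8 past the efficient level; on those units the gap between marginal cost and willingness to pay runs from 0 up to 3.
DWL = ½ × 3 × 4.8 = 7.2.

Deadweight loss = £7.2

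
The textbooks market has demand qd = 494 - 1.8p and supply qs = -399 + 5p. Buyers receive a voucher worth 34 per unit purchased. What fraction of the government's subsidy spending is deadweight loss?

DWL / government spending = 765/10289

Pre-subsidy: 494 - 1.8p = -399 + 5p gives p* = 4465/34, q* = 8759/34.
With the rebate, buyers effectively pay pb = ps − 34, where ps is the price sellers receive.
Demand in terms of ps becomes qd = 494 − 1.8(ps − 34) = 555.2 - 1.8ps. Setting this equal to supply: 555.2 - 1.8ps = -399 + 5ps, so ps = 4771/34.
Buyers pay pb = 4771/34 − 34 = 3615/34; q' = -399 + 5·(4771/34) = 10289/34.
ΔCS = ½(8759/34 + 10289/34)(4465/34 − 3615/34) = 119050/17; ΔPS = ½(8759/34 + 10289/34)(4771/34 − 4465/34) = 42858/17.
Government spending = 34 × 10289/34 = 10289.
DWL = ½ × 34 × (10289/34 − 8759/34) = 765; fraction = 765 / 10289 = 765/10289.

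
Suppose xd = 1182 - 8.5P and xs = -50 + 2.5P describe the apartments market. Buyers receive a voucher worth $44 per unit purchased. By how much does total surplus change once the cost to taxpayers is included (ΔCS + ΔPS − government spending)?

Net change in total surplus = -$1870

Pre-subsidy: 1182 - 8.5P = -50 + 2.5P gives P* = 112, x* = 230.
With the rebate, buyers effectively pay Pb = Ps − 44, where Ps is the price sellers receive.
Demand in terms of Ps becomes xd = 1182 − 8.5(Ps − 44) = 1556 - 8.5Ps. Setting this equal to supply: 1556 - 8.5Ps = -50 + 2.5Ps, so Ps = 146.
Buyers pay Pb = 146 − 44 = 102; x' = -50 + 2.5·146 = 315.
ΔCS = ½(230 + 315)(112 − 102) = 2725; ΔPS = ½(230 + 315)(146 − 112) = 9265.
Government spending = 44 × 315 = 13860.
Net change = 2725 + 9265 − 13860 = -1870. The loss equals the DWL triangle ½·44·85.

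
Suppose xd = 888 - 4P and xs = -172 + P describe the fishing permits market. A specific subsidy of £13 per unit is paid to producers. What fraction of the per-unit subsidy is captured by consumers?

Pre-subsidy: 888 - 4P = -172 + P gives P* = 212, x* = 40.
With the subsidy, sellers receive Ps = Pb + 13 for each unit, where Pb is the price buyers pay.
Supply in terms of Pb becomes xs = -172 + 1(Pb + 13) = -159 + Pb. Setting this equal to demand: 888 - 4Pb = -159 + Pb, so Pb = 209.4.
Sellers receive Ps = 209.4 + 13 = 222.4; x' = 888 − 4·209.4 = 50.4.
Buyers' price falls by P* − Pb = 212 − 209.4 = 2.6; sellers' price rises by Ps − P* = 222.4 − 212 = 10.4.
So consumers capture 2.6/13 = 0.2 of each unit of subsidy.

Consumer share = 0.2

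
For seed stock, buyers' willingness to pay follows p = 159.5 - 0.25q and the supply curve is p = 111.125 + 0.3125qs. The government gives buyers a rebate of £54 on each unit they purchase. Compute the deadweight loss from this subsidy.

Pre-subsidy: 159.5 - 0.25q = 111.125 + 0.3125q gives q* = 86 and p* = 138.
With the rebate, buyers effectively pay pb = ps − 54, where ps is the price sellers receive.
On the curves, pb = 159.5 - 0.25q and ps = 111.125 + 0.3125q; the wedge ps − pb = 54 gives 111.125 + 0.3125q − (159.5 - 0.25q) = 54, so q' = 182.
Then pb = 159.5 − 0.25·182 = 114 and ps = 111.125 + 0.3125·182 = 168.
The subsidy expands output by 182 − 86 = 96 past the efficient level; on those units the gap between marginal cost and willingness to pay runs from 0 up to 54.
DWL = ½ × 54 × 96 = 2592.

Deadweight loss = £2592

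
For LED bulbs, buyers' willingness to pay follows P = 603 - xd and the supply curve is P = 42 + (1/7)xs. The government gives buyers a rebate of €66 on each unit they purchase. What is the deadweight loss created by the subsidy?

Pre-subsidy: 603 - x = 42 + (1/7)x gives x* = 490.875 and P* = 112.125.
With the rebate, buyers effectively pay Pb = Ps − 66, where Ps is the price sellers receive.
On the curves, Pb = 603 - x and Ps = 42 + (1/7)x; the wedge Ps − Pb = 66 gives 42 + (1/7)x − (603 - x) = 66, so x' = 548.625.
Then Pb = 603 − 1·548.625 = 54.375 and Ps = 42 + (1/7)·548.625 = 120.375.
The subsidy expands output by 548.625 − 490.875 = 57.75 past the efficient level; on those units the gap between marginal cost and willingness to pay runs from 0 up to 66.
DWL = ½ × 66 × 57.75 = 1905.75.

Deadweight loss = €1905.75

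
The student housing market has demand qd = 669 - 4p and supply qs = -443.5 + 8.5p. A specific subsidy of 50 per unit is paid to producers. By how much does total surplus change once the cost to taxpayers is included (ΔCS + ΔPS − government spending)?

Net change in total surplus = -3400

Pre-subsidy: 669 - 4p = -443.5 + 8.5p gives p* = 89, q* = 313.
With the subsidy, sellers receive ps = pb + 50 for each unit, where pb is the price buyers pay.
Supply in terms of pb becomes qs = -443.5 + 8.5(pb + 50) = -18.5 + 8.5pb. Setting this equal to demand: 669 - 4pb = -18.5 + 8.5pb, so pb = 55.
Sellers receive ps = 55 + 50 = 105; q' = 669 − 4·55 = 449.
ΔCS = ½(313 + 449)(89 − 55) = 12954; ΔPS = ½(313 + 449)(105 − 89) = 6096.
Government spending = 50 × 449 = 22450.
Net change = 12954 + 6096 − 22450 = -3400. The loss equals the DWL triangle ½·50·136.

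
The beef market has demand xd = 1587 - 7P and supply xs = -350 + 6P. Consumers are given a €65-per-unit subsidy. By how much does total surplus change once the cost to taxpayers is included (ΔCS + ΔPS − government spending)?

Pre-subsidy: 1587 - 7P = -350 + 6P gives P* = 149, x* = 544.
With the rebate, buyers effectively pay Pb = Ps − 65, where Ps is the price sellers receive.
Demand in terms of Ps becomes xd = 1587 − 7(Ps − 65) = 2042 - 7Ps. Setting this equal to supply: 2042 - 7Ps = -350 + 6Ps, so Ps = 184.
Buyers pay Pb = 184 − 65 = 119; x' = -350 + 6·184 = 754.
ΔCS = ½(544 + 754)(149 − 119) = 19470; ΔPS = ½(544 + 754)(184 − 149) = 22715.
Government spending = 65 × 754 = 49010.
Net change = 19470 + 22715 − 49010 = -6825. The loss equals the DWL triangle ½·65·210.

Net change in total surplus = -€6825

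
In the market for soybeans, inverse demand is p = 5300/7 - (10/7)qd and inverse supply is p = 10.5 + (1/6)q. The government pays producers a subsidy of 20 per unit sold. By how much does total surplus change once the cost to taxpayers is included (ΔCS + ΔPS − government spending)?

Net change in total surplus = -8400/67

Pre-subsidy: 5300/7 - (10/7)q = 10.5 + (1/6)q gives q* = 31359/67 and p* = 5930/67.
With the subsidy, sellers receive ps = pb + 20 for each unit, where pb is the price buyers pay.
On the curves, pb = 5300/7 - (10/7)q and ps = 10.5 + (1/6)q; the wedge ps − pb = 20 gives 10.5 + (1/6)q − (5300/7 - (10/7)q) = 20, so q' = 32199/67.
Then pb = 5300/7 − (10/7)·(32199/67) = 4730/67 and ps = 10.5 + (1/6)·(32199/67) = 6070/67.
ΔCS = ½(31359/67 + 32199/67)(5930/67 − 4730/67) = 38134800/4489; ΔPS = ½(31359/67 + 32199/67)(6070/67 − 5930/67) = 4449060/4489.
Government spending = 20 × 32199/67 = 643980/67.
Net change = 38134800/4489 + 4449060/4489 − 643980/67 = -8400/67. The loss equals the DWL triangle ½·20·840/67.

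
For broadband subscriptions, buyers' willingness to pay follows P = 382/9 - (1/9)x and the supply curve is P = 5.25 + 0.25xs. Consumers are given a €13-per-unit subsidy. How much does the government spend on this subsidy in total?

Government cost = €1807

Pre-subsidy: 382/9 - (1/9)x = 5.25 + 0.25x gives x* = 103 and P* = 31.
With the rebate, buyers effectively pay Pb = Ps − 13, where Ps is the price sellers receive.
On the curves, Pb = 382/9 - (1/9)x and Ps = 5.25 + 0.25x; the wedge Ps − Pb = 13 gives 5.25 + 0.25x − (382/9 - (1/9)x) = 13, so x' = 139.
Then Pb = 382/9 − (1/9)·139 = 27 and Ps = 5.25 + 0.25·139 = 40.
Government outlay = subsidy × quantity = 13 × 139 = 1807.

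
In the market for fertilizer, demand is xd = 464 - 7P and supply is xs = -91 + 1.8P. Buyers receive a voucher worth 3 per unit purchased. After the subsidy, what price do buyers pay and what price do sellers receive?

Pre-subsidy: 464 - 7P = -91 + 1.8P gives P* = 2775/44, x* = 991/44.
With the rebate, buyers effectively pay Pb = Ps − 3, where Ps is the price sellers receive.
Demand in terms of Ps becomes xd = 464 − 7(Ps − 3) = 485 - 7Ps. Setting this equal to supply: 485 - 7Ps = -91 + 1.8Ps, so Ps = 720/11.
Buyers pay Pb = 720/11 − 3 = 687/11; x' = -91 + 1.8·(720/11) = 295/11.

Buyers pay 687/11; sellers receive 720/11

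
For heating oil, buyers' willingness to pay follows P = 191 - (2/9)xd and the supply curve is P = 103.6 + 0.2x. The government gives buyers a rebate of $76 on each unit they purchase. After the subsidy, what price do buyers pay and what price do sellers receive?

Buyers pay $105; sellers receive $181

Pre-subsidy: 191 - (2/9)x = 103.6 + 0.2x gives x* = 207 and P* = 145.
With the rebate, buyers effectively pay Pb = Ps − 76, where Ps is the price sellers receive.
On the curves, Pb = 191 - (2/9)x and Ps = 103.6 + 0.2x; the wedge Ps − Pb = 76 gives 103.6 + 0.2x − (191 - (2/9)x) = 76, so x' = 387.
Then Pb = 191 − (2/9)·387 = 105 and Ps = 103.6 + 0.2·387 = 181.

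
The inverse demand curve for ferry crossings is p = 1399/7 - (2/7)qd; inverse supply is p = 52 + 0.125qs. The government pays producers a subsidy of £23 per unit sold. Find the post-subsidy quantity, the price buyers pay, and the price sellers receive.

q' = 416; buyers pay £81; sellers receive £104

Pre-subsidy: 1399/7 - (2/7)q = 52 + 0.125q gives q* = 360 and p* = 97.
With the subsidy, sellers receive ps = pb + 23 for each unit, where pb is the price buyers pay.
On the curves, pb = 1399/7 - (2/7)q and ps = 52 + 0.125q; the wedge ps − pb = 23 gives 52 + 0.125q − (1399/7 - (2/7)q) = 23, so q' = 416.
Then pb = 1399/7 − (2/7)·416 = 81 and ps = 52 + 0.125·416 = 104.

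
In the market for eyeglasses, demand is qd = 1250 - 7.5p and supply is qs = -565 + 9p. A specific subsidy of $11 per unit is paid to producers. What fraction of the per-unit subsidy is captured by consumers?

Consumer share = 6/11

Pre-subsidy: 1250 - 7.5p = -565 + 9p gives p* = 110, q* = 425.
With the subsidy, sellers receive ps = pb + 11 for each unit, where pb is the price buyers pay.
Supply in terms of pb becomes qs = -565 + 9(pb + 11) = -466 + 9pb. Setting this equal to demand: 1250 - 7.5pb = -466 + 9pb, so pb = 104.
Sellers receive ps = 104 + 11 = 115; q' = 1250 − 7.5·104 = 470.
Buyers' price falls by p* − pb = 110 − 104 = 6; sellers' price rises by ps − p* = 115 − 110 = 5.
So consumers capture 6/11 = 6/11 of each unit of subsidy.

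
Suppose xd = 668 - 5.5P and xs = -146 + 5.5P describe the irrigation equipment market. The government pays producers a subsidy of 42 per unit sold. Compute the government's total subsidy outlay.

Government cost = 15813

Pre-subsidy: 668 - 5.5P = -146 + 5.5P gives P* = 74, x* = 261.
With the subsidy, sellers receive Ps = Pb + 42 for each unit, where Pb is the price buyers pay.
Supply in terms of Pb becomes xs = -146 + 5.5(Pb + 42) = 85 + 5.5Pb. Setting this equal to demand: 668 - 5.5Pb = 85 + 5.5Pb, so Pb = 53.
Sellers receive Ps = 53 + 42 = 95; x' = 668 − 5.5·53 = 376.5.
Government outlay = subsidy × quantity = 42 × 376.5 = 15813.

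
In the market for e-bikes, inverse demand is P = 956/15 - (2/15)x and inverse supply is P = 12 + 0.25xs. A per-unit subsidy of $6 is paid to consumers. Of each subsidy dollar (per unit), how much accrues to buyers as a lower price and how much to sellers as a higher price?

Pre-subsidy: 956/15 - (2/15)x = 12 + 0.25x gives x* = 3104/23 and P* = 1052/23.
With the rebate, buyers effectively pay Pb = Ps − 6, where Ps is the price sellers receive.
On the curves, Pb = 956/15 - (2/15)x and Ps = 12 + 0.25x; the wedge Ps − Pb = 6 gives 12 + 0.25x − (956/15 - (2/15)x) = 6, so x' = 3464/23.
Then Pb = 956/15 − (2/15)·(3464/23) = 1004/23 and Ps = 12 + 0.25·(3464/23) = 1142/23.
Buyers' price falls by P* − Pb = 1052/23 − 1004/23 = 48/23; sellers' price rises by Ps − P* = 1142/23 − 1052/23 = 90/23.

Buyers gain 48/23 per unit; sellers gain 90/23 per unit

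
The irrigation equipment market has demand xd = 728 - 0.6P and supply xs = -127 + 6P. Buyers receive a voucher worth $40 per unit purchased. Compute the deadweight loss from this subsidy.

Deadweight loss = 4800/11

Pre-subsidy: 728 - 0.6P = -127 + 6P gives P* = 1425/11, x* = 7153/11.
With the rebate, buyers effectively pay Pb = Ps − 40, where Ps is the price sellers receive.
Demand in terms of Ps becomes xd = 728 − 0.6(Ps − 40) = 752 - 0.6Ps. Setting this equal to supply: 752 - 0.6Ps = -127 + 6Ps, so Ps = 1465/11.
Buyers pay Pb = 1465/11 − 40 = 1025/11; x' = -127 + 6·(1465/11) = 7393/11.
The subsidy expands output by 7393/11 − 7153/11 = 240/11 past the efficient level; on those units the gap between marginal cost and willingness to pay runs from 0 up to 40.
DWL = ½ × 40 × 240/11 = 4800/11.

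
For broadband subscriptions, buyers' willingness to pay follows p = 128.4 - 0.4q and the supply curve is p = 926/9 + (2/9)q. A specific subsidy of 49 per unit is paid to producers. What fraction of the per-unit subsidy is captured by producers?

Producer share = 5/14

Pre-subsidy: 128.4 - 0.4q = 926/9 + (2/9)q gives q* = 41 and p* = 112.
With the subsidy, sellers receive ps = pb + 49 for each unit, where pb is the price buyers pay.
On the curves, pb = 128.4 - 0.4q and ps = 926/9 + (2/9)q; the wedge ps − pb = 49 gives 926/9 + (2/9)q − (128.4 - 0.4q) = 49, so q' = 119.75.
Then pb = 128.4 − 0.4·119.75 = 80.5 and ps = 926/9 + (2/9)·119.75 = 129.5.
Buyers' price falls by p* − pb = 112 − 80.5 = 31.5; sellers' price rises by ps − p* = 129.5 − 112 = 17.5.
So producers capture 17.5/49 = 5/14 of each unit of subsidy.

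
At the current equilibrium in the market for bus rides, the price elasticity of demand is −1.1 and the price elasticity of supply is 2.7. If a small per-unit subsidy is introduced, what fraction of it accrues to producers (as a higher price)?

Producer share = 11/38

For a small subsidy around the equilibrium, the benefit split depends on the relative slopes, which at a point are proportional to the elasticities.
Buyer share = εs/(εs + |εd|) = 2.7/(2.7 + 1.1) = 27/38; seller share = |εd|/(εs + |εd|) = 11/38.
So producers capture 11/38 of the subsidy.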